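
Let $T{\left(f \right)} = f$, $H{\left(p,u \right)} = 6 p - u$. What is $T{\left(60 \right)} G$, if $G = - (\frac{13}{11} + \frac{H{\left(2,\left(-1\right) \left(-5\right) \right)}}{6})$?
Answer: $- \frac{1550}{11} \approx -140.91$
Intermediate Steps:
$H{\left(p,u \right)} = - u + 6 p$
$G = - \frac{155}{66}$ ($G = - (\frac{13}{11} + \frac{- \left(-1\right) \left(-5\right) + 6 \cdot 2}{6}) = - (13 \cdot \frac{1}{11} + \left(\left(-1\right) 5 + 12\right) \frac{1}{6}) = - (\frac{13}{11} + \left(-5 + 12\right) \frac{1}{6}) = - (\frac{13}{11} + 7 \cdot \frac{1}{6}) = - (\frac{13}{11} + \frac{7}{6}) = \left(-1\right) \frac{155}{66} = - \frac{155}{66} \approx -2.3485$)
$T{\left(60 \right)} G = 60 \left(- \frac{155}{66}\right) = - \frac{1550}{11}$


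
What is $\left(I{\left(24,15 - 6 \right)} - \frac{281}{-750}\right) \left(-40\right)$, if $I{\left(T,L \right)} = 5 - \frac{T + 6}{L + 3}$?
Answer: $- \frac{8624}{75} \approx -114.99$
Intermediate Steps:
$I{\left(T,L \right)} = 5 - \frac{6 + T}{3 + L}$
$\left(I{\left(24,15 - 6 \right)} - \frac{281}{-750}\right) \left(-40\right) = \left(\frac{9 - 24 + 5 \left(15 - 6\right)}{3 + \left(15 - 6\right)} - \frac{281}{-750}\right) \left(-40\right) = \left(\frac{9 - 24 + 5 \left(15 - 6\right)}{3 + \left(15 - 6\right)} - 281 \left(- \frac{1}{750}\right)\right) \left(-40\right) = \left(\frac{9 - 24 + 5 \cdot 9}{3 + 9} - - \frac{281}{750}\right) \left(-40\right) = \left(\frac{9 - 24 + 45}{12} + \frac{281}{750}\right) \left(-40\right) = \left(\frac{1}{12} \cdot 30 + \frac{281}{750}\right) \left(-40\right) = \left(\frac{5}{2} + \frac{281}{750}\right) \left(-40\right) = \frac{1078}{375} \left(-40\right) = - \frac{8624}{75}$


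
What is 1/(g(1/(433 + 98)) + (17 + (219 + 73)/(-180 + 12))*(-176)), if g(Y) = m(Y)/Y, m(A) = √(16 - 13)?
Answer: -1184568/2808828061 - 234171*√3/2808828061 ≈ -0.00056613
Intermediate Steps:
m(A) = √3
g(Y) = √3/Y
1/(g(1/(433 + 98)) + (17 + (219 + 73)/(-180 + 12))*(-176)) = 1/(√3/(1/(433 + 98)) + (17 + (219 + 73)/(-180 + 12))*(-176)) = 1/(√3/(1/531) + (17 + 292/(-168))*(-176)) = 1/(√3/(1/531) + (17 + 292*(-1/168))*(-176)) = 1/(√3*531 + (17 - 73/42)*(-176)) = 1/(531*√3 + (641/42)*(-176)) = 1/(531*√3 - 56408/21) = 1/(-56408/21 + 531*√3)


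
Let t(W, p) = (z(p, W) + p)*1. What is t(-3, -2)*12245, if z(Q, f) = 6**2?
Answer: 416330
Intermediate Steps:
z(Q, f) = 36
t(W, p) = 36 + p (t(W, p) = (36 + p)*1 = 36 + p)
t(-3, -2)*12245 = (36 - 2)*12245 = 34*12245 = 416330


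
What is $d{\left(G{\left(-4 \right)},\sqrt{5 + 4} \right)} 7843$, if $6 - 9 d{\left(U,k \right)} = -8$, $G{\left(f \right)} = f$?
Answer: $\frac{109802}{9} \approx 12200.0$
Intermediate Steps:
$d{\left(U,k \right)} = \frac{14}{9}$ ($d{\left(U,k \right)} = \frac{2}{3} - - \frac{8}{9} = \frac{2}{3} + \frac{8}{9} = \frac{14}{9}$)
$d{\left(G{\left(-4 \right)},\sqrt{5 + 4} \right)} 7843 = \frac{14}{9} \cdot 7843 = \frac{109802}{9}$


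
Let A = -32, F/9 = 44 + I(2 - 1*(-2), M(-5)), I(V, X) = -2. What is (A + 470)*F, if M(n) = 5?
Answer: 165564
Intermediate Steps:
F = 378 (F = 9*(44 - 2) = 9*42 = 378)
(A + 470)*F = (-32 + 470)*378 = 438*378 = 165564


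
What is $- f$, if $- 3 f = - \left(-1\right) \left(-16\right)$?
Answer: $- \frac{16}{3} \approx -5.3333$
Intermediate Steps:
$f = \frac{16}{3}$ ($f = - \frac{\left(-1\right) \left(\left(-1\right) \left(-16\right)\right)}{3} = - \frac{\left(-1\right) 16}{3} = \left(- \frac{1}{3}\right) \left(-16\right) = \frac{16}{3} \approx 5.3333$)
$- f = \left(-1\right) \frac{16}{3} = - \frac{16}{3}$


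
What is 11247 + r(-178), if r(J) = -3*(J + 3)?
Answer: 11772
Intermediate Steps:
r(J) = -9 - 3*J (r(J) = -3*(3 + J) = -9 - 3*J)
11247 + r(-178) = 11247 + (-9 - 3*(-178)) = 11247 + (-9 + 534) = 11247 + 525 = 11772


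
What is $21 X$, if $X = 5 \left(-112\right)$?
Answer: $-11760$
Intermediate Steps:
$X = -560$
$21 X = 21 \left(-560\right) = -11760$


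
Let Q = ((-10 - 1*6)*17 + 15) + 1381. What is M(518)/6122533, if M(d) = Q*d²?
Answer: 301596176/6122533 ≈ 49.260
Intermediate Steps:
Q = 1124 (Q = ((-10 - 6)*17 + 15) + 1381 = (-16*17 + 15) + 1381 = (-272 + 15) + 1381 = -257 + 1381 = 1124)
M(d) = 1124*d²
M(518)/6122533 = (1124*518²)/6122533 = (1124*268324)*(1/6122533) = 301596176*(1/6122533) = 301596176/6122533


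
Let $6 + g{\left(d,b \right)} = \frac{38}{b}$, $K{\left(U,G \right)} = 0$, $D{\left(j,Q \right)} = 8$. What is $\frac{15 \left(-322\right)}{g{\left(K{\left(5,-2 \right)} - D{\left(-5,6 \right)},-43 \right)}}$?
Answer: $\frac{103845}{148} \approx 701.66$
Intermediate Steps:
$g{\left(d,b \right)} = -6 + \frac{38}{b}$
$\frac{15 \left(-322\right)}{g{\left(K{\left(5,-2 \right)} - D{\left(-5,6 \right)},-43 \right)}} = \frac{15 \left(-322\right)}{-6 + \frac{38}{-43}} = - \frac{4830}{-6 + 38 \left(- \frac{1}{43}\right)} = - \frac{4830}{-6 - \frac{38}{43}} = - \frac{4830}{- \frac{296}{43}} = \left(-4830\right) \left(- \frac{43}{296}\right) = \frac{103845}{148}$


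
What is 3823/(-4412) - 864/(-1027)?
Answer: -114253/4531124 ≈ -0.025215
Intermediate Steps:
3823/(-4412) - 864/(-1027) = 3823*(-1/4412) - 864*(-1/1027) = -3823/4412 + 864/1027 = -114253/4531124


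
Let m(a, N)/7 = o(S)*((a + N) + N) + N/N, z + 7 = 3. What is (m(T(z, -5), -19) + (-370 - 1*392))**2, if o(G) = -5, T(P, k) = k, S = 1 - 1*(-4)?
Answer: 562500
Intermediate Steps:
z = -4 (z = -7 + 3 = -4)
S = 5 (S = 1 + 4 = 5)
m(a, N) = 7 - 70*N - 35*a (m(a, N) = 7*(-5*((a + N) + N) + N/N) = 7*(-5*((N + a) + N) + 1) = 7*(-5*(a + 2*N) + 1) = 7*((-10*N - 5*a) + 1) = 7*(1 - 10*N - 5*a) = 7 - 70*N - 35*a)
(m(T(z, -5), -19) + (-370 - 1*392))**2 = ((7 - 70*(-19) - 35*(-5)) + (-370 - 1*392))**2 = ((7 + 1330 + 175) + (-370 - 392))**2 = (1512 - 762)**2 = 750**2 = 562500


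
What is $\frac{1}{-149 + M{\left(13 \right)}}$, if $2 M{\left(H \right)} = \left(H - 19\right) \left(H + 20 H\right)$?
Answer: $- \frac{1}{968} \approx -0.0010331$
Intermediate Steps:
$M{\left(H \right)} = \frac{21 H \left(-19 + H\right)}{2}$ ($M{\left(H \right)} = \frac{\left(H - 19\right) \left(H + 20 H\right)}{2} = \frac{\left(-19 + H\right) 21 H}{2} = \frac{21 H \left(-19 + H\right)}{2}$)
$\frac{1}{-149 + M{\left(13 \right)}} = \frac{1}{-149 + \frac{21}{2} \cdot 13 \left(-19 + 13\right)} = \frac{1}{-149 + \frac{21}{2} \cdot 13 \left(-6\right)} = \frac{1}{-149 - 819} = \frac{1}{-968} = - \frac{1}{968}$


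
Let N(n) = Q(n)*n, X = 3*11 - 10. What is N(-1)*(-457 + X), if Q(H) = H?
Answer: -434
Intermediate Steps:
X = 23 (X = 33 - 10 = 23)
N(n) = n**2 (N(n) = n*n = n**2)
N(-1)*(-457 + X) = (-1)**2*(-457 + 23) = 1*(-434) = -434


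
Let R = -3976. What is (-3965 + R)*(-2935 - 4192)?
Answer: 56595507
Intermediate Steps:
(-3965 + R)*(-2935 - 4192) = (-3965 - 3976)*(-2935 - 4192) = -7941*(-7127) = 56595507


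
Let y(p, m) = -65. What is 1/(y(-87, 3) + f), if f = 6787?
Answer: 1/6722 ≈ 0.00014877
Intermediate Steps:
1/(y(-87, 3) + f) = 1/(-65 + 6787) = 1/6722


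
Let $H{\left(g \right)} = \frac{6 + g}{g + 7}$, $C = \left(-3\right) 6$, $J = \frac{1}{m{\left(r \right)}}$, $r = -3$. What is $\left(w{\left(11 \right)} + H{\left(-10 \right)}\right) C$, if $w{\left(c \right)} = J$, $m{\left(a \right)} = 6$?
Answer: $-27$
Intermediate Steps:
$J = \frac{1}{6} \approx 0.16667$
$w{\left(c \right)} = \frac{1}{6}$
$C = -18$
$H{\left(g \right)} = \frac{6 + g}{7 + g}$
$\left(w{\left(11 \right)} + H{\left(-10 \right)}\right) C = \left(\frac{1}{6} + \frac{6 - 10}{7 - 10}\right) \left(-18\right) = \left(\frac{1}{6} + \frac{1}{-3} \left(-4\right)\right) \left(-18\right) = \left(\frac{1}{6} - - \frac{4}{3}\right) \left(-18\right) = \left(\frac{1}{6} + \frac{4}{3}\right) \left(-18\right) = \frac{3}{2} \left(-18\right) = -27$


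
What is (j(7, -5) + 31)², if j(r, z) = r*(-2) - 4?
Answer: 169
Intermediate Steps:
j(r, z) = -4 - 2*r (j(r, z) = -2*r - 4 = -4 - 2*r)
(j(7, -5) + 31)² = ((-4 - 2*7) + 31)² = ((-4 - 14) + 31)² = (-18 + 31)² = 13² = 169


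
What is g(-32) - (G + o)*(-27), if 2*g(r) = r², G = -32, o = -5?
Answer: -487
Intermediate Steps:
g(r) = r²/2
g(-32) - (G + o)*(-27) = (½)*(-32)² - (-32 - 5)*(-27) = (½)*1024 - (-37)*(-27) = 512 - 1*999 = 512 - 999 = -487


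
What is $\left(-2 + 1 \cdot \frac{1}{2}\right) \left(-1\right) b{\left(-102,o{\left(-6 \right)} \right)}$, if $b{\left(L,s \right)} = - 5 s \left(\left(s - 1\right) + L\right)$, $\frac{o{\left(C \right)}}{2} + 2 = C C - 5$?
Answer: $19575$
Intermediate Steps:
$o{\left(C \right)} = -14 + 2 C^{2}$ ($o{\left(C \right)} = -4 + 2 \left(C C - 5\right) = -4 + 2 \left(C^{2} - 5\right) = -4 + 2 \left(-5 + C^{2}\right) = -4 + \left(-10 + 2 C^{2}\right) = -14 + 2 C^{2}$)
$b{\left(L,s \right)} = - 5 s \left(-1 + L + s\right)$ ($b{\left(L,s \right)} = - 5 s \left(\left(-1 + s\right) + L\right) = - 5 s \left(-1 + L + s\right)$)
$\left(-2 + 1 \cdot \frac{1}{2}\right) \left(-1\right) b{\left(-102,o{\left(-6 \right)} \right)} = \left(-2 + 1 \cdot \frac{1}{2}\right) \left(-1\right) 5 \left(-14 + 2 \left(-6\right)^{2}\right) \left(1 - -102 - \left(-14 + 2 \left(-6\right)^{2}\right)\right) = \left(-2 + 1 \cdot \frac{1}{2}\right) \left(-1\right) 5 \left(-14 + 2 \cdot 36\right) \left(1 + 102 - \left(-14 + 2 \cdot 36\right)\right) = \left(-2 + \frac{1}{2}\right) \left(-1\right) 5 \left(-14 + 72\right) \left(1 + 102 - \left(-14 + 72\right)\right) = \left(- \frac{3}{2}\right) \left(-1\right) 5 \cdot 58 \left(1 + 102 - 58\right) = \frac{3 \cdot 5 \cdot 58 \left(1 + 102 - 58\right)}{2} = \frac{3 \cdot 5 \cdot 58 \cdot 45}{2} = \frac{3}{2} \cdot 13050 = 19575$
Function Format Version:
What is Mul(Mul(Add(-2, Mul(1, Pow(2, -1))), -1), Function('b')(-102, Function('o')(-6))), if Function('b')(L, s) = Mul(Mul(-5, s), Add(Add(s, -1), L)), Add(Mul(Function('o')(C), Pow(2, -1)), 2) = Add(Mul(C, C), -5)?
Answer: 19575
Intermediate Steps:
Function('o')(C) = Add(-14, Mul(2, Pow(C, 2))) (Function('o')(C) = Add(-4, Mul(2, Add(Mul(C, C), -5))) = Add(-4, Mul(2, Add(Pow(C, 2), -5))) = Add(-4, Mul(2, Add(-5, Pow(C, 2)))) = Add(-4, Add(-10, Mul(2, Pow(C, 2)))) = Add(-14, Mul(2, Pow(C, 2))))
Function('b')(L, s) = Mul(-5, s, Add(-1, L, s)) (Function('b')(L, s) = Mul(Mul(-5, s), Add(Add(-1, s), L)) = Mul(Mul(-5, s), Add(-1, L, s)) = Mul(-5, s, Add(-1, L, s)))
Mul(Mul(Add(-2, Mul(1, Pow(2, -1))), -1), Function('b')(-102, Function('o')(-6))) = Mul(Mul(Add(-2, Mul(1, Pow(2, -1))), -1), Mul(5, Add(-14, Mul(2, Pow(-6, 2))), Add(1, Mul(-1, -102), Mul(-1, Add(-14, Mul(2, Pow(-6, 2))))))) = Mul(Mul(Add(-2, Mul(1, Rational(1, 2))), -1), Mul(5, Add(-14, Mul(2, 36)), Add(1, 102, Mul(-1, Add(-14, Mul(2, 36)))))) = Mul(Mul(Add(-2, Rational(1, 2)), -1), Mul(5, Add(-14, 72), Add(1, 102, Mul(-1, Add(-14, 72))))) = Mul(Mul(Rational(-3, 2), -1), Mul(5, 58, Add(1, 102, Mul(-1, 58)))) = Mul(Rational(3, 2), Mul(5, 58, Add(1, 102, -58))) = Mul(Rational(3, 2), Mul(5, 58, 45)) = Mul(Rational(3, 2), 13050) = 19575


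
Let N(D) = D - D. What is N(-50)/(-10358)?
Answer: 0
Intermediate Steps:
N(D) = 0
N(-50)/(-10358) = 0/(-10358) = 0*(-1/10358) = 0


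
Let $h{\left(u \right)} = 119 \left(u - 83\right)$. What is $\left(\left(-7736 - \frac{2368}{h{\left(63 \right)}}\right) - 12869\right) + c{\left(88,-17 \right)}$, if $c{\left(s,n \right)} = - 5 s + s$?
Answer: $- \frac{12468823}{595} \approx -20956.0$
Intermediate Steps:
$c{\left(s,n \right)} = - 4 s$
$h{\left(u \right)} = -9877 + 119 u$ ($h{\left(u \right)} = 119 \left(-83 + u\right) = -9877 + 119 u$)
$\left(\left(-7736 - \frac{2368}{h{\left(63 \right)}}\right) - 12869\right) + c{\left(88,-17 \right)} = \left(\left(-7736 - \frac{2368}{-9877 + 119 \cdot 63}\right) - 12869\right) - 352 = \left(\left(-7736 - \frac{2368}{-9877 + 7497}\right) - 12869\right) - 352 = \left(\left(-7736 - \frac{2368}{-2380}\right) - 12869\right) - 352 = \left(\left(-7736 - - \frac{592}{595}\right) - 12869\right) - 352 = \left(\left(-7736 + \frac{592}{595}\right) - 12869\right) - 352 = \left(- \frac{4602328}{595} - 12869\right) - 352 = - \frac{12259383}{595} - 352 = - \frac{12468823}{595}$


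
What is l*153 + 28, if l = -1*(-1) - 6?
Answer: -737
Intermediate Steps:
l = -5 (l = 1 - 6 = -5)
l*153 + 28 = -5*153 + 28 = -765 + 28 = -737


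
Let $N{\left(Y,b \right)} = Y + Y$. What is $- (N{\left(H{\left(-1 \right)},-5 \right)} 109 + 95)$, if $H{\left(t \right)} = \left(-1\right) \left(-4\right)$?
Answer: $-967$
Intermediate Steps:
$H{\left(t \right)} = 4$
$N{\left(Y,b \right)} = 2 Y$
$- (N{\left(H{\left(-1 \right)},-5 \right)} 109 + 95) = - (2 \cdot 4 \cdot 109 + 95) = - (8 \cdot 109 + 95) = - (872 + 95) = \left(-1\right) 967 = -967$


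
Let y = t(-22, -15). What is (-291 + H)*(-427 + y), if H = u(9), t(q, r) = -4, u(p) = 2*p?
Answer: 117663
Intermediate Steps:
y = -4
H = 18 (H = 2*9 = 18)
(-291 + H)*(-427 + y) = (-291 + 18)*(-427 - 4) = -273*(-431) = 117663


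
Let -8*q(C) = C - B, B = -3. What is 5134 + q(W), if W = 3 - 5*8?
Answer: 20553/4 ≈ 5138.3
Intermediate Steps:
W = -37 (W = 3 - 40 = -37)
q(C) = -3/8 - C/8 (q(C) = -(C - 1*(-3))/8 = -(C + 3)/8 = -(3 + C)/8 = -3/8 - C/8)
5134 + q(W) = 5134 + (-3/8 - ⅛*(-37)) = 5134 + (-3/8 + 37/8) = 5134 + 17/4 = 20553/4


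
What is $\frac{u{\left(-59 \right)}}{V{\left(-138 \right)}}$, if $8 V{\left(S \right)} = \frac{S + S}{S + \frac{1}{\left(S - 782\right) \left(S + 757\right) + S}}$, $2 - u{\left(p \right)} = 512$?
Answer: $- \frac{13363238450}{6550607} \approx -2040.0$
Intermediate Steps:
$u{\left(p \right)} = -510$ ($u{\left(p \right)} = 2 - 512 = -510$)
$V{\left(S \right)} = \frac{S}{4 \left(S + \frac{1}{S + \left(-782 + S\right) \left(757 + S\right)}\right)}$ ($V{\left(S \right)} = \frac{\left(S + S\right) \frac{1}{S + \frac{1}{\left(S - 782\right) \left(S + 757\right) + S}}}{8} = \frac{2 S \frac{1}{S + \frac{1}{\left(-782 + S\right) \left(757 + S\right) + S}}}{8} = \frac{2 S \frac{1}{S + \frac{1}{S + \left(-782 + S\right) \left(757 + S\right)}}}{8} = \frac{S}{4 \left(S + \frac{1}{S + \left(-782 + S\right) \left(757 + S\right)}\right)}$)
$\frac{u{\left(-59 \right)}}{V{\left(-138 \right)}} = - \frac{510}{\frac{1}{4} \left(-138\right) \frac{1}{1 + \left(-138\right)^{3} - -81692412 - 24 \left(-138\right)^{2}} \left(-591974 + \left(-138\right)^{2} - -3312\right)} = - \frac{510}{\frac{1}{4} \left(-138\right) \frac{1}{1 - 2628072 + 81692412 - 457056} \left(-591974 + 19044 + 3312\right)} = - \frac{510}{\frac{1}{4} \left(-138\right) \frac{1}{1 - 2628072 + 81692412 - 457056} \left(-569618\right)} = - \frac{510}{\frac{1}{4} \left(-138\right) \frac{1}{78607285} \left(-569618\right)} = - \frac{510}{\frac{19651821}{78607285}} = \left(-510\right) \frac{78607285}{19651821} = - \frac{13363238450}{6550607}$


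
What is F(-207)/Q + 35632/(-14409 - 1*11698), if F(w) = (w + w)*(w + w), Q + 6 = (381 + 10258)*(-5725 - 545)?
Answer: -198446827177/145125627946 ≈ -1.3674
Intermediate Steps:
Q = -66706536 (Q = -6 + (381 + 10258)*(-5725 - 545) = -6 + 10639*(-6270) = -6 - 66706530 = -66706536)
F(w) = 4*w² (F(w) = (2*w)*(2*w) = 4*w²)
F(-207)/Q + 35632/(-14409 - 1*11698) = (4*(-207)²)/(-66706536) + 35632/(-14409 - 1*11698) = (4*42849)*(-1/66706536) + 35632/(-14409 - 11698) = 171396*(-1/66706536) + 35632/(-26107) = -14283/5558878 + 35632*(-1/26107) = -14283/5558878 - 35632/26107 = -198446827177/145125627946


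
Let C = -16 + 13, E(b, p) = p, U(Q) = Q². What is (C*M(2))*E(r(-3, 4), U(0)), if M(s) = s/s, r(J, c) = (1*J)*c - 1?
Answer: 0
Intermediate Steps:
r(J, c) = -1 + J*c (r(J, c) = J*c - 1 = -1 + J*c)
C = -3
M(s) = 1
(C*M(2))*E(r(-3, 4), U(0)) = -3*1*0² = -3*0 = 0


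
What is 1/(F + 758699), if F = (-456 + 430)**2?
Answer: 1/759375 ≈ 1.3169e-6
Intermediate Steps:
F = 676 (F = (-26)**2 = 676)
1/(F + 758699) = 1/(676 + 758699) = 1/759375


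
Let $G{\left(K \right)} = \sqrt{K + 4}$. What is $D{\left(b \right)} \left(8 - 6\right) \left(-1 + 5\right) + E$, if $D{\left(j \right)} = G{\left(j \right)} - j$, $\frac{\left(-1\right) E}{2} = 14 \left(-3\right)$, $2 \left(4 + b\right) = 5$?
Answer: $96 + 4 \sqrt{10} \approx 108.65$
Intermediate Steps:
$G{\left(K \right)} = \sqrt{4 + K}$
$b = - \frac{3}{2}$ ($b = -4 + \frac{1}{2} \cdot 5 = -4 + \frac{5}{2} = - \frac{3}{2} \approx -1.5$)
$E = 84$ ($E = - 2 \cdot 14 \left(-3\right) = \left(-2\right) \left(-42\right) = 84$)
$D{\left(j \right)} = \sqrt{4 + j} - j$
$D{\left(b \right)} \left(8 - 6\right) \left(-1 + 5\right) + E = \left(\sqrt{4 - \frac{3}{2}} - - \frac{3}{2}\right) \left(8 - 6\right) \left(-1 + 5\right) + 84 = \left(\sqrt{\frac{5}{2}} + \frac{3}{2}\right) 2 \cdot 4 + 84 = \left(\frac{\sqrt{10}}{2} + \frac{3}{2}\right) 8 + 84 = \left(\frac{3}{2} + \frac{\sqrt{10}}{2}\right) 8 + 84 = \left(12 + 4 \sqrt{10}\right) + 84 = 96 + 4 \sqrt{10}$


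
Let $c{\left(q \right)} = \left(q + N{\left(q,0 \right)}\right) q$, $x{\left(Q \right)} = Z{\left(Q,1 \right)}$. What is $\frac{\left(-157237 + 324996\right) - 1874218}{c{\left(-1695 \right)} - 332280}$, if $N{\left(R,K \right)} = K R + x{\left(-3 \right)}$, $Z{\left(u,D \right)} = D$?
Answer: $- \frac{1706459}{2539050} \approx -0.67209$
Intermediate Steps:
$x{\left(Q \right)} = 1$
$N{\left(R,K \right)} = 1 + K R$ ($N{\left(R,K \right)} = K R + 1 = 1 + K R$)
$c{\left(q \right)} = q \left(1 + q\right)$ ($c{\left(q \right)} = \left(q + \left(1 + 0 q\right)\right) q = \left(q + \left(1 + 0\right)\right) q = \left(q + 1\right) q = \left(1 + q\right) q = q \left(1 + q\right)$)
$\frac{\left(-157237 + 324996\right) - 1874218}{c{\left(-1695 \right)} - 332280} = \frac{\left(-157237 + 324996\right) - 1874218}{- 1695 \left(1 - 1695\right) - 332280} = \frac{167759 - 1874218}{\left(-1695\right) \left(-1694\right) - 332280} = - \frac{1706459}{2871330 - 332280} = - \frac{1706459}{2539050}$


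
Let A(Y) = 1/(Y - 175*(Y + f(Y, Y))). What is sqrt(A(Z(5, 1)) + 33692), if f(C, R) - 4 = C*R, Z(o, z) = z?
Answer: sqrt(37074709443)/1049 ≈ 183.55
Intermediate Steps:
f(C, R) = 4 + C*R
A(Y) = 1/(-700 - 175*Y**2 - 174*Y) (A(Y) = 1/(Y - 175*(Y + (4 + Y*Y))) = 1/(Y - 175*(Y + (4 + Y**2))) = 1/(Y - 175*(4 + Y + Y**2)) = 1/(Y + (-700 - 175*Y - 175*Y**2)) = 1/(-700 - 175*Y**2 - 174*Y))
sqrt(A(Z(5, 1)) + 33692) = sqrt(-1/(700 + 174*1 + 175*1**2) + 33692) = sqrt(-1/(700 + 174 + 175*1) + 33692) = sqrt(-1/(700 + 174 + 175) + 33692) = sqrt(-1/1049 + 33692) = sqrt(35342907/1049) = sqrt(37074709443)/1049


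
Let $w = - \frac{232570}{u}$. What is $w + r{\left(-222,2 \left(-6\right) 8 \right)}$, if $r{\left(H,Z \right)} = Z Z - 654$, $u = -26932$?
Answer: $\frac{115412177}{13466} \approx 8570.6$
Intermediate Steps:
$w = \frac{116285}{13466}$ ($w = - \frac{232570}{-26932} = \left(-232570\right) \left(- \frac{1}{26932}\right) = \frac{116285}{13466} \approx 8.6355$)
$r{\left(H,Z \right)} = -654 + Z^{2}$ ($r{\left(H,Z \right)} = Z^{2} - 654 = -654 + Z^{2}$)
$w + r{\left(-222,2 \left(-6\right) 8 \right)} = \frac{116285}{13466} - \left(654 - \left(2 \left(-6\right) 8\right)^{2}\right) = \frac{116285}{13466} - \left(654 - \left(\left(-12\right) 8\right)^{2}\right) = \frac{116285}{13466} - \left(654 - \left(-96\right)^{2}\right) = \frac{116285}{13466} + \left(-654 + 9216\right) = \frac{116285}{13466} + 8562 = \frac{115412177}{13466}$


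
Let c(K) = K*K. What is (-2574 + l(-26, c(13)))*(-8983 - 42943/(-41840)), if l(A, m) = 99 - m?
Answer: 248407618597/10460 ≈ 2.3748e+7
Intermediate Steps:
c(K) = K²
(-2574 + l(-26, c(13)))*(-8983 - 42943/(-41840)) = (-2574 + (99 - 1*13²))*(-8983 - 42943/(-41840)) = (-2574 + (99 - 1*169))*(-8983 - 42943*(-1/41840)) = (-2574 + (99 - 169))*(-8983 + 42943/41840) = (-2574 - 70)*(-375805777/41840) = -2644*(-375805777/41840) = 248407618597/10460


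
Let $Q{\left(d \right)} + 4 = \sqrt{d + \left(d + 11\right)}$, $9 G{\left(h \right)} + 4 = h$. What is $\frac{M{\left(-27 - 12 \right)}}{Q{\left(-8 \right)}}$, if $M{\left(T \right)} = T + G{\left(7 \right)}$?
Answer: $\frac{464}{63} + \frac{116 i \sqrt{5}}{63} \approx 7.3651 + 4.1172 i$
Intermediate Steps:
$G{\left(h \right)} = - \frac{4}{9} + \frac{h}{9}$
$Q{\left(d \right)} = -4 + \sqrt{11 + 2 d}$ ($Q{\left(d \right)} = -4 + \sqrt{d + \left(d + 11\right)} = -4 + \sqrt{d + \left(11 + d\right)} = -4 + \sqrt{11 + 2 d}$)
$M{\left(T \right)} = \frac{1}{3} + T$ ($M{\left(T \right)} = T + \left(- \frac{4}{9} + \frac{1}{9} \cdot 7\right) = T + \left(- \frac{4}{9} + \frac{7}{9}\right) = T + \frac{1}{3} = \frac{1}{3} + T$)
$\frac{M{\left(-27 - 12 \right)}}{Q{\left(-8 \right)}} = \frac{\frac{1}{3} - 39}{-4 + \sqrt{11 + 2 \left(-8\right)}} = \frac{\frac{1}{3} - 39}{-4 + \sqrt{11 - 16}} = - \frac{116}{3 \left(-4 + \sqrt{-5}\right)} = - \frac{116}{3 \left(-4 + i \sqrt{5}\right)}$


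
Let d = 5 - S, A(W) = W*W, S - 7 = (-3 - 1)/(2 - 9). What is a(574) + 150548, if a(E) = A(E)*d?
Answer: -696676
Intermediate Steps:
S = 53/7 (S = 7 + (-3 - 1)/(2 - 9) = 7 - 4/(-7) = 7 - 4*(-⅐) = 7 + 4/7 = 53/7 ≈ 7.5714)
A(W) = W²
d = -18/7 (d = 5 - 1*53/7 = 5 - 53/7 = -18/7 ≈ -2.5714)
a(E) = -18*E²/7 (a(E) = E²*(-18/7) = -18*E²/7)
a(574) + 150548 = -18/7*574² + 150548 = -18/7*329476 + 150548 = -847224 + 150548 = -696676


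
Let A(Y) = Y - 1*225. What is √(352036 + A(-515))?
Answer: 8*√5489 ≈ 592.70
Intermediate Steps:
A(Y) = -225 + Y (A(Y) = Y - 225 = -225 + Y)
√(352036 + A(-515)) = √(352036 + (-225 - 515)) = √(352036 - 740) = √351296 = 8*√5489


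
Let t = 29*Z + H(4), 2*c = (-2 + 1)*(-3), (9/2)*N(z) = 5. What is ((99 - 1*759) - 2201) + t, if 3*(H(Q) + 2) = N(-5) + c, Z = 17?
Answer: -127933/54 ≈ -2369.1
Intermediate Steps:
N(z) = 10/9 (N(z) = (2/9)*5 = 10/9)
c = 3/2 (c = ((-2 + 1)*(-3))/2 = (-1*(-3))/2 = (½)*3 = 3/2 ≈ 1.5000)
H(Q) = -61/54 (H(Q) = -2 + (10/9 + 3/2)/3 = -2 + (⅓)*(47/18) = -2 + 47/54 = -61/54)
t = 26561/54 (t = 29*17 - 61/54 = 493 - 61/54 = 26561/54 ≈ 491.87)
((99 - 1*759) - 2201) + t = ((99 - 1*759) - 2201) + 26561/54 = ((99 - 759) - 2201) + 26561/54 = (-660 - 2201) + 26561/54 = -2861 + 26561/54 = -127933/54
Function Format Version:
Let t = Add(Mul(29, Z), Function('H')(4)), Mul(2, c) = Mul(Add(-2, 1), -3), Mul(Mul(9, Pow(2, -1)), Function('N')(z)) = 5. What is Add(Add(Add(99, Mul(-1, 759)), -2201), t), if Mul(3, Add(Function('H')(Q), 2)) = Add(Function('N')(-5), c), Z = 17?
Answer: Rational(-127933, 54) ≈ -2369.1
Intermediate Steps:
Function('N')(z) = Rational(10, 9) (Function('N')(z) = Mul(Rational(2, 9), 5) = Rational(10, 9))
c = Rational(3, 2) (c = Mul(Rational(1, 2), Mul(Add(-2, 1), -3)) = Mul(Rational(1, 2), Mul(-1, -3)) = Mul(Rational(1, 2), 3) = Rational(3, 2) ≈ 1.5000)
Function('H')(Q) = Rational(-61, 54) (Function('H')(Q) = Add(-2, Mul(Rational(1, 3), Add(Rational(10, 9), Rational(3, 2)))) = Add(-2, Mul(Rational(1, 3), Rational(47, 18))) = Add(-2, Rational(47, 54)) = Rational(-61, 54))
t = Rational(26561, 54) (t = Add(Mul(29, 17), Rational(-61, 54)) = Add(493, Rational(-61, 54)) = Rational(26561, 54) ≈ 491.87)
Add(Add(Add(99, Mul(-1, 759)), -2201), t) = Add(Add(Add(99, Mul(-1, 759)), -2201), Rational(26561, 54)) = Add(Add(Add(99, -759), -2201), Rational(26561, 54)) = Add(Add(-660, -2201), Rational(26561, 54)) = Add(-2861, Rational(26561, 54)) = Rational(-127933, 54)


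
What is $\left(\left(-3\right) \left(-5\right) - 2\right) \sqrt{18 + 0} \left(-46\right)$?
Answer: $- 1794 \sqrt{2} \approx -2537.1$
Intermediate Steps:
$\left(\left(-3\right) \left(-5\right) - 2\right) \sqrt{18 + 0} \left(-46\right) = \left(15 - 2\right) \sqrt{18} \left(-46\right) = 13 \cdot 3 \sqrt{2} \left(-46\right) = 39 \sqrt{2} \left(-46\right) = - 1794 \sqrt{2}$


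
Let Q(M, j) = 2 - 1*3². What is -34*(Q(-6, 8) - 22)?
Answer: 986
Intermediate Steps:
Q(M, j) = -7 (Q(M, j) = 2 - 1*9 = 2 - 9 = -7)
-34*(Q(-6, 8) - 22) = -34*(-7 - 22) = -34*(-29) = 986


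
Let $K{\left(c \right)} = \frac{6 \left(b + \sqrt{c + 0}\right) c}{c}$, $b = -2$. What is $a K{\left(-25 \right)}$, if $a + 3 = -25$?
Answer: $336 - 840 i \approx 336.0 - 840.0 i$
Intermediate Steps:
$a = -28$ ($a = -3 - 25 = -28$)
$K{\left(c \right)} = -12 + 6 \sqrt{c}$ ($K{\left(c \right)} = \frac{6 \left(-2 + \sqrt{c + 0}\right) c}{c} = \frac{6 \left(-2 + \sqrt{c}\right) c}{c} = \frac{\left(-12 + 6 \sqrt{c}\right) c}{c} = \frac{c \left(-12 + 6 \sqrt{c}\right)}{c} = -12 + 6 \sqrt{c}$)
$a K{\left(-25 \right)} = - 28 \left(-12 + 6 \sqrt{-25}\right) = - 28 \left(-12 + 6 \cdot 5 i\right) = - 28 \left(-12 + 30 i\right) = 336 - 840 i$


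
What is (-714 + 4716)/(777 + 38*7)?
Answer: 4002/1043 ≈ 3.8370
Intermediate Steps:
(-714 + 4716)/(777 + 38*7) = 4002/(777 + 266) = 4002/1043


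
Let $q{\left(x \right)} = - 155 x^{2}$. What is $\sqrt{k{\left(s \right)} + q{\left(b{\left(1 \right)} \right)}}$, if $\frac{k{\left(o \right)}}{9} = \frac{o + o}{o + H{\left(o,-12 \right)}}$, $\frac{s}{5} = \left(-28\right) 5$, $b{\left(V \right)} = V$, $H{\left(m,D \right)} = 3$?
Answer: $\frac{i \sqrt{66518195}}{697} \approx 11.701 i$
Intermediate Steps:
$s = -700$ ($s = 5 \left(\left(-28\right) 5\right) = 5 \left(-140\right) = -700$)
$k{\left(o \right)} = \frac{18 o}{3 + o}$ ($k{\left(o \right)} = 9 \frac{o + o}{o + 3} = 9 \frac{2 o}{3 + o} = \frac{18 o}{3 + o}$)
$\sqrt{k{\left(s \right)} + q{\left(b{\left(1 \right)} \right)}} = \sqrt{18 \left(-700\right) \frac{1}{3 - 700} - 155 \cdot 1^{2}} = \sqrt{18 \left(-700\right) \frac{1}{-697} - 155} = \sqrt{18 \left(-700\right) \left(- \frac{1}{697}\right) - 155} = \sqrt{\frac{12600}{697} - 155} = \sqrt{- \frac{95435}{697}} = \frac{i \sqrt{66518195}}{697}$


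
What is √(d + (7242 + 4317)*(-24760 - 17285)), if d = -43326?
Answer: 3*I*√54004609 ≈ 22046.0*I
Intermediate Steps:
√(d + (7242 + 4317)*(-24760 - 17285)) = √(-43326 + (7242 + 4317)*(-24760 - 17285)) = √(-43326 + 11559*(-42045)) = √(-43326 - 485998155) = √(-486041481) = 3*I*√54004609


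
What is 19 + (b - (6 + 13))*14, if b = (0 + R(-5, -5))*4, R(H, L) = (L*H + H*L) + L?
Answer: 2273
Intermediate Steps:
R(H, L) = L + 2*H*L (R(H, L) = (H*L + H*L) + L = 2*H*L + L = L + 2*H*L)
b = 180 (b = (0 - 5*(1 + 2*(-5)))*4 = (0 - 5*(1 - 10))*4 = (0 - 5*(-9))*4 = (0 + 45)*4 = 45*4 = 180)
19 + (b - (6 + 13))*14 = 19 + (180 - (6 + 13))*14 = 19 + (180 - 1*19)*14 = 19 + (180 - 19)*14 = 19 + 161*14 = 19 + 2254 = 2273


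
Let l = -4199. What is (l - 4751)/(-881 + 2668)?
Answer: -8950/1787 ≈ -5.0084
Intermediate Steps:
(l - 4751)/(-881 + 2668) = (-4199 - 4751)/(-881 + 2668) = -8950/1787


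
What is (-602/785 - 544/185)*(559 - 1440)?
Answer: 94867842/29045 ≈ 3266.2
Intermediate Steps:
(-602/785 - 544/185)*(559 - 1440) = (-602*1/785 - 544*1/185)*(-881) = (-602/785 - 544/185)*(-881) = -107682/29045*(-881) = 94867842/29045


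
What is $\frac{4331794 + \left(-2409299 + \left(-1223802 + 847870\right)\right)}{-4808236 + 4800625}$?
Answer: $- \frac{515521}{2537} \approx -203.2$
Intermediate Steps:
$\frac{4331794 + \left(-2409299 + \left(-1223802 + 847870\right)\right)}{-4808236 + 4800625} = \frac{4331794 - 2785231}{-7611} = \left(4331794 - 2785231\right) \left(- \frac{1}{7611}\right) = 1546563 \left(- \frac{1}{7611}\right) = - \frac{515521}{2537}$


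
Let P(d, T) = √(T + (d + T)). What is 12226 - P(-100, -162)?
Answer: 12226 - 2*I*√106 ≈ 12226.0 - 20.591*I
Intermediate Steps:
P(d, T) = √(d + 2*T) (P(d, T) = √(T + (T + d)) = √(d + 2*T))
12226 - P(-100, -162) = 12226 - √(-100 + 2*(-162)) = 12226 - √(-100 - 324) = 12226 - √(-424) = 12226 - 2*I*√106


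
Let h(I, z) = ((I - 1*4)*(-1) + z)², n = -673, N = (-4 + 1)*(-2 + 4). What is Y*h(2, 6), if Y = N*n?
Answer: 258432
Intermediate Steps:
N = -6 (N = -3*2 = -6)
h(I, z) = (4 + z - I)² (h(I, z) = ((I - 4)*(-1) + z)² = ((-4 + I)*(-1) + z)² = ((4 - I) + z)² = (4 + z - I)²)
Y = 4038 (Y = -6*(-673) = 4038)
Y*h(2, 6) = 4038*(4 + 6 - 1*2)² = 4038*(4 + 6 - 2)² = 4038*8² = 4038*64 = 258432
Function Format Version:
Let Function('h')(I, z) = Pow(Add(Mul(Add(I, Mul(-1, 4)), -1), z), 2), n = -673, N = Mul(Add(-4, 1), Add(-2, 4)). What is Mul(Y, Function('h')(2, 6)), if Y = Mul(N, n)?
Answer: 258432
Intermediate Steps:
N = -6 (N = Mul(-3, 2) = -6)
Function('h')(I, z) = Pow(Add(4, z, Mul(-1, I)), 2) (Function('h')(I, z) = Pow(Add(Mul(Add(I, -4), -1), z), 2) = Pow(Add(Mul(Add(-4, I), -1), z), 2) = Pow(Add(Add(4, Mul(-1, I)), z), 2) = Pow(Add(4, z, Mul(-1, I)), 2))
Y = 4038 (Y = Mul(-6, -673) = 4038)
Mul(Y, Function('h')(2, 6)) = Mul(4038, Pow(Add(4, 6, Mul(-1, 2)), 2)) = Mul(4038, Pow(Add(4, 6, -2), 2)) = Mul(4038, Pow(8, 2)) = Mul(4038, 64) = 258432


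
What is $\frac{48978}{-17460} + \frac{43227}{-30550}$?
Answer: $- \frac{6252837}{1481675} \approx -4.2201$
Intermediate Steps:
$\frac{48978}{-17460} + \frac{43227}{-30550} = 48978 \left(- \frac{1}{17460}\right) + 43227 \left(- \frac{1}{30550}\right) = - \frac{2721}{970} - \frac{43227}{30550} = - \frac{6252837}{1481675}$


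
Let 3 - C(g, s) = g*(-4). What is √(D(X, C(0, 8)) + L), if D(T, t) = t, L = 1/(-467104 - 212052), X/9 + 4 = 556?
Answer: √345939484463/339578 ≈ 1.7320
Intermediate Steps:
X = 4968 (X = -36 + 9*556 = -36 + 5004 = 4968)
C(g, s) = 3 + 4*g (C(g, s) = 3 - g*(-4) = 3 - (-4)*g = 3 + 4*g)
L = -1/679156 (L = 1/(-679156) = -1/679156 ≈ -1.4724e-6)
√(D(X, C(0, 8)) + L) = √((3 + 4*0) - 1/679156) = √((3 + 0) - 1/679156) = √(3 - 1/679156) = √(2037467/679156) = √345939484463/339578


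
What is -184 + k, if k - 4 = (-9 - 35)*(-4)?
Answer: -4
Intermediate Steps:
k = 180 (k = 4 + (-9 - 35)*(-4) = 4 - 44*(-4) = 4 + 176 = 180)
-184 + k = -184 + 180 = -4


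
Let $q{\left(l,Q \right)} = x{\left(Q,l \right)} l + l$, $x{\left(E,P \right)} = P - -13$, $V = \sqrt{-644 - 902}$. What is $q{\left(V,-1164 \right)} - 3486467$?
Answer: $-3488013 + 14 i \sqrt{1546} \approx -3.488 \cdot 10^{6} + 550.47 i$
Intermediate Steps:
$V = i \sqrt{1546}$ ($V = \sqrt{-1546} = i \sqrt{1546} \approx 39.319 i$)
$x{\left(E,P \right)} = 13 + P$ ($x{\left(E,P \right)} = P + 13 = 13 + P$)
$q{\left(l,Q \right)} = l + l \left(13 + l\right)$ ($q{\left(l,Q \right)} = \left(13 + l\right) l + l = l \left(13 + l\right) + l = l + l \left(13 + l\right)$)
$q{\left(V,-1164 \right)} - 3486467 = i \sqrt{1546} \left(14 + i \sqrt{1546}\right) - 3486467 = -3486467 + i \sqrt{1546} \left(14 + i \sqrt{1546}\right)$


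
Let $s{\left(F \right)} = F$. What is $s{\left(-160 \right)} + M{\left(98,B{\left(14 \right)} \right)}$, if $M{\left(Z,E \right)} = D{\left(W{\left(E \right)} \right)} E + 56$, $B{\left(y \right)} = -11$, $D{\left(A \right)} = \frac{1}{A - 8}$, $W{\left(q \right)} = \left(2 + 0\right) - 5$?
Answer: $-103$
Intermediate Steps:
$W{\left(q \right)} = -3$ ($W{\left(q \right)} = 2 - 5 = -3$)
$D{\left(A \right)} = \frac{1}{-8 + A}$
$M{\left(Z,E \right)} = 56 - \frac{E}{11}$ ($M{\left(Z,E \right)} = \frac{E}{-8 - 3} + 56 = \frac{E}{-11} + 56 = - \frac{E}{11} + 56 = 56 - \frac{E}{11}$)
$s{\left(-160 \right)} + M{\left(98,B{\left(14 \right)} \right)} = -160 + \left(56 - -1\right) = -160 + \left(56 + 1\right) = -160 + 57 = -103$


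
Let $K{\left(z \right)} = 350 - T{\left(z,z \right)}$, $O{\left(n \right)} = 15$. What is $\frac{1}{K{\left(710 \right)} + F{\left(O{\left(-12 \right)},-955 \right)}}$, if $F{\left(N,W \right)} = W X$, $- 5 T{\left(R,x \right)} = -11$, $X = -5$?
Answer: $\frac{5}{25614} \approx 0.00019521$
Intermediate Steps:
$T{\left(R,x \right)} = \frac{11}{5}$ ($T{\left(R,x \right)} = \left(- \frac{1}{5}\right) \left(-11\right) = \frac{11}{5}$)
$F{\left(N,W \right)} = - 5 W$ ($F{\left(N,W \right)} = W \left(-5\right) = - 5 W$)
$K{\left(z \right)} = \frac{1739}{5}$ ($K{\left(z \right)} = 350 - \frac{11}{5} = \frac{1739}{5}$)
$\frac{1}{K{\left(710 \right)} + F{\left(O{\left(-12 \right)},-955 \right)}} = \frac{1}{\frac{1739}{5} - -4775} = \frac{1}{\frac{1739}{5} + 4775} = \frac{1}{\frac{25614}{5}} = \frac{5}{25614}$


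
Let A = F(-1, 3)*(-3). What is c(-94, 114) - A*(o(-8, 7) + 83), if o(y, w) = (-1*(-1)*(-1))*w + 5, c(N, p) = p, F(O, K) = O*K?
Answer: -615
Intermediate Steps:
F(O, K) = K*O
A = 9 (A = (3*(-1))*(-3) = -3*(-3) = 9)
o(y, w) = 5 - w (o(y, w) = (1*(-1))*w + 5 = -w + 5 = 5 - w)
c(-94, 114) - A*(o(-8, 7) + 83) = 114 - 9*((5 - 1*7) + 83) = 114 - 9*((5 - 7) + 83) = 114 - 9*(-2 + 83) = 114 - 9*81 = 114 - 1*729 = 114 - 729 = -615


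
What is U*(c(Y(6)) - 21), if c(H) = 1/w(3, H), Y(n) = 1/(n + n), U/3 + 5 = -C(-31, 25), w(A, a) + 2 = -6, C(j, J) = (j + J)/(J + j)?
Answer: 1521/4 ≈ 380.25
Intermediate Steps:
C(j, J) = 1 (C(j, J) = (J + j)/(J + j) = 1)
w(A, a) = -8 (w(A, a) = -2 - 6 = -8)
U = -18 (U = -15 + 3*(-1*1) = -15 + 3*(-1) = -15 - 3 = -18)
Y(n) = 1/(2*n)
c(H) = -⅛ (c(H) = 1/(-8) = -⅛)
U*(c(Y(6)) - 21) = -18*(-⅛ - 21) = -18*(-169/8) = 1521/4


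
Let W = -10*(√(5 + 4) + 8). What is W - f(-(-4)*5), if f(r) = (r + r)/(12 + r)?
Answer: -445/4 ≈ -111.25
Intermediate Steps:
f(r) = 2*r/(12 + r) (f(r) = (2*r)/(12 + r) = 2*r/(12 + r))
W = -110 (W = -10*(√9 + 8) = -10*(3 + 8) = -10*11 = -110)
W - f(-(-4)*5) = -110 - 2*(-(-4)*5)/(12 - (-4)*5) = -110 - 2*(-1*(-20))/(12 - 1*(-20)) = -110 - 2*20/(12 + 20) = -110 - 2*20/32 = -110 - 1*5/4 = -110 - 5/4 = -445/4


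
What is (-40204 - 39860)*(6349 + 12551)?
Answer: -1513209600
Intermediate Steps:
(-40204 - 39860)*(6349 + 12551) = -80064*18900 = -1513209600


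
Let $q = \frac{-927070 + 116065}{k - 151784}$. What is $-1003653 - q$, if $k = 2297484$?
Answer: $- \frac{430707486219}{429140} \approx -1.0037 \cdot 10^{6}$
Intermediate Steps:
$q = - \frac{162201}{429140}$ ($q = \frac{-927070 + 116065}{2297484 - 151784} = - \frac{811005}{2145700} = \left(-811005\right) \frac{1}{2145700} = - \frac{162201}{429140} \approx -0.37797$)
$-1003653 - q = -1003653 - - \frac{162201}{429140} = -1003653 + \frac{162201}{429140} = - \frac{430707486219}{429140}$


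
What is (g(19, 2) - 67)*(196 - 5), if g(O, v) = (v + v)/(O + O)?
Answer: -242761/19 ≈ -12777.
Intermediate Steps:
g(O, v) = v/O (g(O, v) = (2*v)/((2*O)) = (2*v)*(1/(2*O)) = v/O)
(g(19, 2) - 67)*(196 - 5) = (2/19 - 67)*(196 - 5) = (2*(1/19) - 67)*191 = (2/19 - 67)*191 = -1271/19*191 = -242761/19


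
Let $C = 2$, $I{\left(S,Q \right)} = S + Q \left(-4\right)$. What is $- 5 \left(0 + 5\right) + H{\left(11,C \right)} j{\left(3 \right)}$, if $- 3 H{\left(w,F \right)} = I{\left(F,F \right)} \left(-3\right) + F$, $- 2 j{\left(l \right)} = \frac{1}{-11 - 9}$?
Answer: $- \frac{151}{6} \approx -25.167$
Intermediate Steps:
$I{\left(S,Q \right)} = S - 4 Q$
$j{\left(l \right)} = \frac{1}{40}$ ($j{\left(l \right)} = - \frac{1}{2 \left(-11 - 9\right)} = - \frac{1}{2 \left(-20\right)} = \left(- \frac{1}{2}\right) \left(- \frac{1}{20}\right) = \frac{1}{40}$)
$H{\left(w,F \right)} = - \frac{10 F}{3}$ ($H{\left(w,F \right)} = - \frac{\left(F - 4 F\right) \left(-3\right) + F}{3} = - \frac{- 3 F \left(-3\right) + F}{3} = - \frac{9 F + F}{3} = - \frac{10 F}{3}$)
$- 5 \left(0 + 5\right) + H{\left(11,C \right)} j{\left(3 \right)} = - 5 \left(0 + 5\right) + \left(- \frac{10}{3}\right) 2 \cdot \frac{1}{40} = \left(-5\right) 5 - \frac{1}{6} = -25 - \frac{1}{6} = - \frac{151}{6}$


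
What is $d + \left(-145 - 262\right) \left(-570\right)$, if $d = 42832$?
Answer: $274822$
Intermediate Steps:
$d + \left(-145 - 262\right) \left(-570\right) = 42832 + \left(-145 - 262\right) \left(-570\right) = 42832 - -231990 = 42832 + 231990 = 274822$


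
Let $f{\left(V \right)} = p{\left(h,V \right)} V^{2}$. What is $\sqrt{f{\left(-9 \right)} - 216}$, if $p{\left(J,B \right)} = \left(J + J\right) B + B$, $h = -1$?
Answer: $3 \sqrt{57} \approx 22.65$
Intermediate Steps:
$p{\left(J,B \right)} = B + 2 B J$ ($p{\left(J,B \right)} = 2 J B + B = 2 B J + B = B + 2 B J$)
$f{\left(V \right)} = - V^{3}$ ($f{\left(V \right)} = V \left(1 + 2 \left(-1\right)\right) V^{2} = V \left(1 - 2\right) V^{2} = V \left(-1\right) V^{2} = - V V^{2} = - V^{3}$)
$\sqrt{f{\left(-9 \right)} - 216} = \sqrt{- \left(-9\right)^{3} - 216} = \sqrt{\left(-1\right) \left(-729\right) - 216} = \sqrt{729 - 216} = \sqrt{513} = 3 \sqrt{57}$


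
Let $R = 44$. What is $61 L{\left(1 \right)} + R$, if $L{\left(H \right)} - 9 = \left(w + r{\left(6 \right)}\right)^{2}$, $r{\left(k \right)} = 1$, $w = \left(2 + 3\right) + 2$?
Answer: $4497$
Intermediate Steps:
$w = 7$ ($w = 5 + 2 = 7$)
$L{\left(H \right)} = 73$ ($L{\left(H \right)} = 9 + \left(7 + 1\right)^{2} = 9 + 8^{2} = 9 + 64 = 73$)
$61 L{\left(1 \right)} + R = 61 \cdot 73 + 44 = 4453 + 44 = 4497$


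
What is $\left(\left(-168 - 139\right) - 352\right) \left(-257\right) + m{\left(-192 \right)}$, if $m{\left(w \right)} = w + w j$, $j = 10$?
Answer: $167251$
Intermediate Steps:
$m{\left(w \right)} = 11 w$ ($m{\left(w \right)} = w + w 10 = w + 10 w = 11 w$)
$\left(\left(-168 - 139\right) - 352\right) \left(-257\right) + m{\left(-192 \right)} = \left(\left(-168 - 139\right) - 352\right) \left(-257\right) + 11 \left(-192\right) = \left(\left(-168 - 139\right) - 352\right) \left(-257\right) - 2112 = \left(-307 - 352\right) \left(-257\right) - 2112 = \left(-659\right) \left(-257\right) - 2112 = 169363 - 2112 = 167251$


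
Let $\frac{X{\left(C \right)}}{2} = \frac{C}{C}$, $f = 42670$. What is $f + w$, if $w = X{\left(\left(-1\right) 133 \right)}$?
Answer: $42672$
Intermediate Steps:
$X{\left(C \right)} = 2$ ($X{\left(C \right)} = 2 \frac{C}{C} = 2 \cdot 1 = 2$)
$w = 2$
$f + w = 42670 + 2 = 42672$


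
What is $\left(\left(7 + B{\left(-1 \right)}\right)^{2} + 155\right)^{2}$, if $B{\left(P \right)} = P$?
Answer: $36481$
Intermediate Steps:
$\left(\left(7 + B{\left(-1 \right)}\right)^{2} + 155\right)^{2} = \left(\left(7 - 1\right)^{2} + 155\right)^{2} = \left(6^{2} + 155\right)^{2} = \left(36 + 155\right)^{2} = 191^{2} = 36481$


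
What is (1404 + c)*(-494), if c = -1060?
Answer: -169936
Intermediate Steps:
(1404 + c)*(-494) = (1404 - 1060)*(-494) = 344*(-494) = -169936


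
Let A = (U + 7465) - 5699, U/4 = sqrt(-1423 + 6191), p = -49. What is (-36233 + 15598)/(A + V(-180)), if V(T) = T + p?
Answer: -31715995/2286081 + 330160*sqrt(298)/2286081 ≈ -11.380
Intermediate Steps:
U = 16*sqrt(298) (U = 4*sqrt(-1423 + 6191) = 4*sqrt(4768) = 4*(4*sqrt(298)) = 16*sqrt(298) ≈ 276.20)
A = 1766 + 16*sqrt(298) (A = (16*sqrt(298) + 7465) - 5699 = (7465 + 16*sqrt(298)) - 5699 = 1766 + 16*sqrt(298) ≈ 2042.2)
V(T) = -49 + T (V(T) = T - 49 = -49 + T)
(-36233 + 15598)/(A + V(-180)) = (-36233 + 15598)/((1766 + 16*sqrt(298)) + (-49 - 180)) = -20635/((1766 + 16*sqrt(298)) - 229) = -20635/(1537 + 16*sqrt(298))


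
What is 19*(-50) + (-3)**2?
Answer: -941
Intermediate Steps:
19*(-50) + (-3)**2 = -950 + 9 = -941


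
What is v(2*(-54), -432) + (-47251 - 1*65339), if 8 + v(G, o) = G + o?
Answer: -113138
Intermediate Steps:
v(G, o) = -8 + G + o (v(G, o) = -8 + (G + o) = -8 + G + o)
v(2*(-54), -432) + (-47251 - 1*65339) = (-8 + 2*(-54) - 432) + (-47251 - 1*65339) = (-8 - 108 - 432) + (-47251 - 65339) = -548 - 112590 = -113138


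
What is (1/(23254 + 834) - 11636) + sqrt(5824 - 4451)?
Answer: -280287967/24088 + sqrt(1373) ≈ -11599.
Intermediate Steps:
(1/(23254 + 834) - 11636) + sqrt(5824 - 4451) = (1/24088 - 11636) + sqrt(1373) = -280287967/24088 + sqrt(1373)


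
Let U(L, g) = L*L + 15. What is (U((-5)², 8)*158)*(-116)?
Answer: -11729920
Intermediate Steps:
U(L, g) = 15 + L² (U(L, g) = L² + 15 = 15 + L²)
(U((-5)², 8)*158)*(-116) = ((15 + ((-5)²)²)*158)*(-116) = ((15 + 25²)*158)*(-116) = ((15 + 625)*158)*(-116) = (640*158)*(-116) = 101120*(-116) = -11729920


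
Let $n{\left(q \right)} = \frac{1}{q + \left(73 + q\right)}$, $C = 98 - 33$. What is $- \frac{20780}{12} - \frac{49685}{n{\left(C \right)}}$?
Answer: $- \frac{30263360}{3} \approx -1.0088 \cdot 10^{7}$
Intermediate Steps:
$C = 65$
$n{\left(q \right)} = \frac{1}{73 + 2 q}$
$- \frac{20780}{12} - \frac{49685}{n{\left(C \right)}} = - \frac{20780}{12} - \frac{49685}{\frac{1}{73 + 2 \cdot 65}} = \left(-20780\right) \frac{1}{12} - \frac{49685}{\frac{1}{73 + 130}} = - \frac{5195}{3} - \frac{49685}{\frac{1}{203}} = - \frac{5195}{3} - 49685 \frac{1}{\frac{1}{203}} = - \frac{5195}{3} - 10086055 = - \frac{30263360}{3}$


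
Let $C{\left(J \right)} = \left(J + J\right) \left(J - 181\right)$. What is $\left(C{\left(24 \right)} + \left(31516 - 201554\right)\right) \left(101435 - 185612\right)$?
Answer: $14947646598$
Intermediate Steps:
$C{\left(J \right)} = 2 J \left(-181 + J\right)$
$\left(C{\left(24 \right)} + \left(31516 - 201554\right)\right) \left(101435 - 185612\right) = \left(2 \cdot 24 \left(-181 + 24\right) + \left(31516 - 201554\right)\right) \left(101435 - 185612\right) = \left(2 \cdot 24 \left(-157\right) - 170038\right) \left(-84177\right) = \left(-7536 - 170038\right) \left(-84177\right) = \left(-177574\right) \left(-84177\right) = 14947646598$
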